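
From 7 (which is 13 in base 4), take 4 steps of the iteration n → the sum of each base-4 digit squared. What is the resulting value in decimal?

7 = (1,3)_4 → 1² + 3² = 10
10 = (2,2)_4 → 2² + 2² = 8
8 = (2,0)_4 → 2² + 0² = 4
4 = (1,0)_4 → 1² + 0² = 1

1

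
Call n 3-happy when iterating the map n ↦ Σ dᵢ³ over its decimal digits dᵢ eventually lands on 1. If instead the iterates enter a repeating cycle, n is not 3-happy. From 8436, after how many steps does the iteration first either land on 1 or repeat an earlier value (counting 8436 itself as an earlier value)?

6

8436 → 8³ + 4³ + 3³ + 6³ = 512 + 64 + 27 + 216 = 819
819 → 8³ + 1³ + 9³ = 512 + 1 + 729 = 1242
1242 → 1³ + 2³ + 4³ + 2³ = 1 + 8 + 64 + 8 = 81
81 → 8³ + 1³ = 512 + 1 = 513
513 → 5³ + 1³ + 3³ = 125 + 1 + 27 = 153
153 → 1³ + 5³ + 3³ = 1 + 125 + 27 = 153  — 153 repeats.
That took 6 steps.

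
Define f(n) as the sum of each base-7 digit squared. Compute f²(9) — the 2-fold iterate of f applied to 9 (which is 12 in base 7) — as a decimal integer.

25

9 = (1,2)_7 → 1² + 2² = 5
5 = (5)_7 → 5² = 25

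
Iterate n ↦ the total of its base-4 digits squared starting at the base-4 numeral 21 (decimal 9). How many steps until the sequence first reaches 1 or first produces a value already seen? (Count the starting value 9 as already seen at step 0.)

9 = (2,1)_4 → 2² + 1² = 5
5 = (1,1)_4 → 1² + 1² = 2
2 = (2)_4 → 2² = 4
4 = (1,0)_4 → 1² + 0² = 1  — reached 1.
That took 4 steps.

4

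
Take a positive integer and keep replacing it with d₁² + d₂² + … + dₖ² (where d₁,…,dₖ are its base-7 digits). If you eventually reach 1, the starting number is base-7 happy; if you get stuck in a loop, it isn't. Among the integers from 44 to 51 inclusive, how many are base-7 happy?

1

44: 44 → 40 → 50 → 2 → 4 → 16 → 8 → 2  — not base-7 happy
45: 45 → 45  — not base-7 happy
46: 46 → 52 → 10 → 10  — not base-7 happy
47: 47 → 61 → 27 → 45 → 45  — not base-7 happy
48: 48 → 72 → 14 → 4 → 16 → 8 → 2 → 4  — not base-7 happy
49: 49 → 1  — base-7 happy
50: 50 → 2 → 4 → 16 → 8 → 2  — not base-7 happy
51: 51 → 5 → 25 → 25  — not base-7 happy
base-7 happy: 49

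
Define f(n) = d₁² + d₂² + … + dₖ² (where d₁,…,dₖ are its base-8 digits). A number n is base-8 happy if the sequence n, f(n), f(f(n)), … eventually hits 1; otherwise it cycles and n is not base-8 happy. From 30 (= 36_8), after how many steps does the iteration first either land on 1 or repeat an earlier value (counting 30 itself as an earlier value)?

7

30 = (3,6)_8 → 3² + 6² = 45
45 = (5,5)_8 → 5² + 5² = 50
50 = (6,2)_8 → 6² + 2² = 40
40 = (5,0)_8 → 5² + 0² = 25
25 = (3,1)_8 → 3² + 1² = 10
10 = (1,2)_8 → 1² + 2² = 5
5 = (5)_8 → 5² = 25  — 25 repeats.
That took 7 steps.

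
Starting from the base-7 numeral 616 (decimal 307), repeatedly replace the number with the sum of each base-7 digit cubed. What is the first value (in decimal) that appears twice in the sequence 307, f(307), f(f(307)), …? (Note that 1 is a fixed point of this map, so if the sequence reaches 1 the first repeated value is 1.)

1

307 = (6,1,6)_7 → 6³ + 1³ + 6³ = 216 + 1 + 216 = 433
433 = (1,1,5,6)_7 → 1³ + 1³ + 5³ + 6³ = 1 + 1 + 125 + 216 = 343
343 = (1,0,0,0)_7 → 1³ + 0³ + 0³ + 0³ = 1 + 0 + 0 + 0 = 1  — reached the fixed point 1.
1 → 1, so 1 is the first repeated value.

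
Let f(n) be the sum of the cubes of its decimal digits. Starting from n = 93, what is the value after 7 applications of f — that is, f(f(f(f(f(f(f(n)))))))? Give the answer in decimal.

153

93 → 9³ + 3³ = 729 + 27 = 756
756 → 7³ + 5³ + 6³ = 343 + 125 + 216 = 684
684 → 6³ + 8³ + 4³ = 216 + 512 + 64 = 792
792 → 7³ + 9³ + 2³ = 343 + 729 + 8 = 1080
1080 → 1³ + 0³ + 8³ + 0³ = 1 + 0 + 512 + 0 = 513
513 → 5³ + 1³ + 3³ = 125 + 1 + 27 = 153
153 → 1³ + 5³ + 3³ = 1 + 125 + 27 = 153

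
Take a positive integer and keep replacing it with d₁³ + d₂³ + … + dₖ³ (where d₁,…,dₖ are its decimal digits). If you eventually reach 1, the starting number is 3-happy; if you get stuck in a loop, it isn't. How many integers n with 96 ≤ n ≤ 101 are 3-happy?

96: 96 → 945 → 918 → 1242 → 81 → 513 → 153 → 153  — not 3-happy
97: 97 → 1072 → 352 → 160 → 217 → 352  — not 3-happy
98: 98 → 1241 → 74 → 407 → 407  — not 3-happy
99: 99 → 1458 → 702 → 351 → 153 → 153  — not 3-happy
100: 100 → 1  — 3-happy
101: 101 → 2 → 8 → 512 → 134 → 92 → 737 → 713 → 371 → 371  — not 3-happy
3-happy: 100

1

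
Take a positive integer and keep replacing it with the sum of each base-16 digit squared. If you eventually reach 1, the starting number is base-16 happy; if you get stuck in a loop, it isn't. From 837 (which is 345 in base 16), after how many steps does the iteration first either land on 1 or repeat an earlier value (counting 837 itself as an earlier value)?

837 = (3,4,5)_16 → 3² + 4² + 5² = 50
50 = (3,2)_16 → 3² + 2² = 13
13 = (13)_16 → 13² = 169
169 = (10,9)_16 → 10² + 9² = 181
181 = (11,5)_16 → 11² + 5² = 146
146 = (9,2)_16 → 9² + 2² = 85
85 = (5,5)_16 → 5² + 5² = 50  — 50 repeats.
That took 7 steps.

7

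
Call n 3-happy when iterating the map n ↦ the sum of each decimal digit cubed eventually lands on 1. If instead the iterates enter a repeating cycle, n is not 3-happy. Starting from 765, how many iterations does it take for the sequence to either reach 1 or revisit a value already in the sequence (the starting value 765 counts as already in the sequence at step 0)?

6

765 → 7³ + 6³ + 5³ = 343 + 216 + 125 = 684
684 → 6³ + 8³ + 4³ = 216 + 512 + 64 = 792
792 → 7³ + 9³ + 2³ = 343 + 729 + 8 = 1080
1080 → 1³ + 0³ + 8³ + 0³ = 1 + 0 + 512 + 0 = 513
513 → 5³ + 1³ + 3³ = 125 + 1 + 27 = 153
153 → 1³ + 5³ + 3³ = 1 + 125 + 27 = 153  — 153 repeats.
That took 6 steps.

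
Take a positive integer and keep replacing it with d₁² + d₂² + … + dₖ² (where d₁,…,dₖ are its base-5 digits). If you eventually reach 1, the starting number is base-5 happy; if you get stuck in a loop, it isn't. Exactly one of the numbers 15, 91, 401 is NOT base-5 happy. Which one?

15

15: 15 → 9 → 17 → 13 → 13  — repeats 13 (not base-5 happy)
91: 91 → 19 → 25 → 1  — reaches 1 (base-5 happy)
401: 401 → 11 → 5 → 1  — reaches 1 (base-5 happy)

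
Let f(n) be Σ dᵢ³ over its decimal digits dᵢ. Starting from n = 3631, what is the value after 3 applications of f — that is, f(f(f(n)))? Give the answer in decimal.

3631 → 271
271 → 352
352 → 160

160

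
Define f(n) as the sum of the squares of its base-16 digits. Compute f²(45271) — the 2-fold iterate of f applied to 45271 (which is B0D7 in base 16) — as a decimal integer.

45271 = (11,0,13,7)_16 → 11² + 0² + 13² + 7² = 121 + 0 + 169 + 49 = 339
339 = (1,5,3)_16 → 1² + 5² + 3² = 1 + 25 + 9 = 35

35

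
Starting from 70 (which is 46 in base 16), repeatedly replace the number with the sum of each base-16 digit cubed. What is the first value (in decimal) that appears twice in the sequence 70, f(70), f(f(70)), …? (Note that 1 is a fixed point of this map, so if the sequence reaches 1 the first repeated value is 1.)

70 = (4,6)_16 → 4³ + 6³ = 64 + 216 = 280
280 = (1,1,8)_16 → 1³ + 1³ + 8³ = 1 + 1 + 512 = 514
514 = (2,0,2)_16 → 2³ + 0³ + 2³ = 8 + 0 + 8 = 16
16 = (1,0)_16 → 1³ + 0³ = 1 + 0 = 1  — reached the fixed point 1.
1 → 1, so 1 is the first repeated value.

1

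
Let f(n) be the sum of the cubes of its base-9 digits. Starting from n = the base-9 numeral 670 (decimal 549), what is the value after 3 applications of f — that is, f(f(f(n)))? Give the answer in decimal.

1

549 = (6,7,0)_9 → 6³ + 7³ + 0³ = 559
559 = (6,8,1)_9 → 6³ + 8³ + 1³ = 729
729 = (1,0,0,0)_9 → 1³ + 0³ + 0³ + 0³ = 1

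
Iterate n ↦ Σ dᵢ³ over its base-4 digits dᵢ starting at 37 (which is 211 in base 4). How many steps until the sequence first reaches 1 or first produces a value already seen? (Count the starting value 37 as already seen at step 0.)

3

37 = (2,1,1)_4 → 2³ + 1³ + 1³ = 8 + 1 + 1 = 10
10 = (2,2)_4 → 2³ + 2³ = 8 + 8 = 16
16 = (1,0,0)_4 → 1³ + 0³ + 0³ = 1 + 0 + 0 = 1  — reached 1.
That took 3 steps.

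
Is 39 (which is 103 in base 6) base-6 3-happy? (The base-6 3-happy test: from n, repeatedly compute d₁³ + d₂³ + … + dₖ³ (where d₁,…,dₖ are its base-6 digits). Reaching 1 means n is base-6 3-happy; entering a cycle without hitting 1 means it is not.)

39 = (1,0,3)_6 → 1³ + 0³ + 3³ = 1 + 0 + 27 = 28
28 = (4,4)_6 → 4³ + 4³ = 64 + 64 = 128
128 = (3,3,2)_6 → 3³ + 3³ + 2³ = 27 + 27 + 8 = 62
62 = (1,4,2)_6 → 1³ + 4³ + 2³ = 1 + 64 + 8 = 73
73 = (2,0,1)_6 → 2³ + 0³ + 1³ = 8 + 0 + 1 = 9
9 = (1,3)_6 → 1³ + 3³ = 1 + 27 = 28  — 28 already seen; the sequence cycles without reaching 1.

not base-6 3-happy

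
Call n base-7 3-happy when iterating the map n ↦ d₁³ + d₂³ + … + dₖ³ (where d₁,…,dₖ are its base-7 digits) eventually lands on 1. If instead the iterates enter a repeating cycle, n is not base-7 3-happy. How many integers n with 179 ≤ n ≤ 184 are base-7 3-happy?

1

179: 179 → 155 → 29 → 65 → 17 → 35 → 125 → 251 → 341 → 557 → 137 → 197 → 65  — not base-7 3-happy
180: 180 → 216 → 288 → 342 → 648 → 282 → 258 → 342  — not base-7 3-happy
181: 181 → 307 → 433 → 343 → 1  — base-7 3-happy
182: 182 → 152 → 152  — not base-7 3-happy
183: 183 → 153 → 243 → 405 → 219 → 99 → 9 → 9  — not base-7 3-happy
184: 184 → 160 → 244 → 496 → 244  — not base-7 3-happy
base-7 3-happy: 181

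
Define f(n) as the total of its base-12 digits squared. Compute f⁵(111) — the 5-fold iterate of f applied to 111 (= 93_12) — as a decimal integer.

65

111 = (9,3)_12 → 9² + 3² = 90
90 = (7,6)_12 → 7² + 6² = 85
85 = (7,1)_12 → 7² + 1² = 50
50 = (4,2)_12 → 4² + 2² = 20
20 = (1,8)_12 → 1² + 8² = 65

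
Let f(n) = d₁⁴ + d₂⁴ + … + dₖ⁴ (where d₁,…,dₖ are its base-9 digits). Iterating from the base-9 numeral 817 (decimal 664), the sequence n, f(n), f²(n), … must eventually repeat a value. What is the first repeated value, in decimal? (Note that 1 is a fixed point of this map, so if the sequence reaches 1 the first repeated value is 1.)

664 = (8,1,7)_9 → 8⁴ + 1⁴ + 7⁴ = 4096 + 1 + 2401 = 6498
6498 = (8,8,2,0)_9 → 8⁴ + 8⁴ + 2⁴ + 0⁴ = 4096 + 4096 + 16 + 0 = 8208
8208 = (1,2,2,3,0)_9 → 1⁴ + 2⁴ + 2⁴ + 3⁴ + 0⁴ = 1 + 16 + 16 + 81 + 0 = 114
114 = (1,3,6)_9 → 1⁴ + 3⁴ + 6⁴ = 1 + 81 + 1296 = 1378
1378 = (1,8,0,1)_9 → 1⁴ + 8⁴ + 0⁴ + 1⁴ = 1 + 4096 + 0 + 1 = 4098
4098 = (5,5,5,3)_9 → 5⁴ + 5⁴ + 5⁴ + 3⁴ = 625 + 625 + 625 + 81 = 1956
1956 = (2,6,1,3)_9 → 2⁴ + 6⁴ + 1⁴ + 3⁴ = 16 + 1296 + 1 + 81 = 1394
1394 = (1,8,1,8)_9 → 1⁴ + 8⁴ + 1⁴ + 8⁴ = 1 + 4096 + 1 + 4096 = 8194
8194 = (1,2,2,1,4)_9 → 1⁴ + 2⁴ + 2⁴ + 1⁴ + 4⁴ = 1 + 16 + 16 + 1 + 256 = 290
290 = (3,5,2)_9 → 3⁴ + 5⁴ + 2⁴ = 81 + 625 + 16 = 722
722 = (8,8,2)_9 → 8⁴ + 8⁴ + 2⁴ = 4096 + 4096 + 16 = 8208  — 8208 already appeared earlier.

8208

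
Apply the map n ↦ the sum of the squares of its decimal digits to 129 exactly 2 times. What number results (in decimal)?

129 → 1² + 2² + 9² = 1 + 4 + 81 = 86
86 → 8² + 6² = 64 + 36 = 100

100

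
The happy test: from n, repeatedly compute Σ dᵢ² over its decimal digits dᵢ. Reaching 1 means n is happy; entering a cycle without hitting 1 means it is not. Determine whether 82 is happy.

82 → 8² + 2² = 64 + 4 = 68
68 → 6² + 8² = 36 + 64 = 100
100 → 1² + 0² + 0² = 1 + 0 + 0 = 1  — reached 1.

happy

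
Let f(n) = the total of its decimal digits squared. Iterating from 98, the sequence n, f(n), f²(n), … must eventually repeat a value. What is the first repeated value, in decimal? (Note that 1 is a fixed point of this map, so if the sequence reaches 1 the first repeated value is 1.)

145

98 → 9² + 8² = 145
145 → 1² + 4² + 5² = 42
42 → 4² + 2² = 20
20 → 2² + 0² = 4
4 → 4² = 16
16 → 1² + 6² = 37
37 → 3² + 7² = 58
58 → 5² + 8² = 89
89 → 8² + 9² = 145  — 145 already appeared earlier.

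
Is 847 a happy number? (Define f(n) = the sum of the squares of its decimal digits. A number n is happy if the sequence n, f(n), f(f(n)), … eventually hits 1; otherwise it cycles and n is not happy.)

847 → 8² + 4² + 7² = 129
129 → 1² + 2² + 9² = 86
86 → 8² + 6² = 100
100 → 1² + 0² + 0² = 1  — reached 1.

happy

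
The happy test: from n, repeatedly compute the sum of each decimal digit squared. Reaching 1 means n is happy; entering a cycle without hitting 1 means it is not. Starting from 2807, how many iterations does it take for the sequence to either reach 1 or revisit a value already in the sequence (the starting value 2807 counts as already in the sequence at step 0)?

2807 → 117
117 → 51
51 → 26
26 → 40
40 → 16
16 → 37
37 → 58
58 → 89
89 → 145
145 → 42
42 → 20
20 → 4
4 → 16  — 16 repeats.
That took 13 steps.

13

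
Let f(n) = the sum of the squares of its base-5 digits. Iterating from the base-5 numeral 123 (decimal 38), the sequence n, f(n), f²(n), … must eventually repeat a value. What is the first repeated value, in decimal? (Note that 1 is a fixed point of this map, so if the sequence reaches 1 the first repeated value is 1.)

16

38 = (1,2,3)_5 → 1² + 2² + 3² = 1 + 4 + 9 = 14
14 = (2,4)_5 → 2² + 4² = 4 + 16 = 20
20 = (4,0)_5 → 4² + 0² = 16 + 0 = 16
16 = (3,1)_5 → 3² + 1² = 9 + 1 = 10
10 = (2,0)_5 → 2² + 0² = 4 + 0 = 4
4 = (4)_5 → 4² = 16  — 16 already appeared earlier.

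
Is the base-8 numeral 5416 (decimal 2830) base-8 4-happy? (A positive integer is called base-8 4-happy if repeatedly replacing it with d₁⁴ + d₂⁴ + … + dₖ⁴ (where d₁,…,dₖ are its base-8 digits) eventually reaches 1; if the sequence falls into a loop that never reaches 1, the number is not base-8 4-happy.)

base-8 4-happy

2830 = (5,4,1,6)_8 → 5⁴ + 4⁴ + 1⁴ + 6⁴ = 2178
2178 = (4,2,0,2)_8 → 4⁴ + 2⁴ + 0⁴ + 2⁴ = 288
288 = (4,4,0)_8 → 4⁴ + 4⁴ + 0⁴ = 512
512 = (1,0,0,0)_8 → 1⁴ + 0⁴ + 0⁴ + 0⁴ = 1  — reached 1.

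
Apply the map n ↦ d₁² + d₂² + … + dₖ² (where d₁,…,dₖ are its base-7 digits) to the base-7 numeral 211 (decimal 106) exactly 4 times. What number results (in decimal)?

106 = (2,1,1)_7 → 6
6 = (6)_7 → 36
36 = (5,1)_7 → 26
26 = (3,5)_7 → 34

34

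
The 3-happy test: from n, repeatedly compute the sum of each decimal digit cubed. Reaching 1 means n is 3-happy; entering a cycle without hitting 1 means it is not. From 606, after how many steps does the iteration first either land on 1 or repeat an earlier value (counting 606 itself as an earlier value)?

606 → 432
432 → 99
99 → 1458
1458 → 702
702 → 351
351 → 153
153 → 153  — 153 repeats.
That took 7 steps.

7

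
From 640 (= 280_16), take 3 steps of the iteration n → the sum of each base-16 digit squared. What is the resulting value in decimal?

4

640 = (2,8,0)_16 → 68
68 = (4,4)_16 → 32
32 = (2,0)_16 → 4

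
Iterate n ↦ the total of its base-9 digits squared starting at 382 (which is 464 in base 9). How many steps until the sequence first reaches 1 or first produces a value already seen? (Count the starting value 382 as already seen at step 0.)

3

382 = (4,6,4)_9 → 4² + 6² + 4² = 68
68 = (7,5)_9 → 7² + 5² = 74
74 = (8,2)_9 → 8² + 2² = 68  — 68 repeats.
That took 3 steps.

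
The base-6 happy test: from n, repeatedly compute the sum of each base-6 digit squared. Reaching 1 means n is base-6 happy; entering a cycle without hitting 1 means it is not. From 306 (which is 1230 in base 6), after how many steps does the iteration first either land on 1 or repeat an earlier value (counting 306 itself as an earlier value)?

11

306 = (1,2,3,0)_6 → 1² + 2² + 3² + 0² = 14
14 = (2,2)_6 → 2² + 2² = 8
8 = (1,2)_6 → 1² + 2² = 5
5 = (5)_6 → 5² = 25
25 = (4,1)_6 → 4² + 1² = 17
17 = (2,5)_6 → 2² + 5² = 29
29 = (4,5)_6 → 4² + 5² = 41
41 = (1,0,5)_6 → 1² + 0² + 5² = 26
26 = (4,2)_6 → 4² + 2² = 20
20 = (3,2)_6 → 3² + 2² = 13
13 = (2,1)_6 → 2² + 1² = 5  — 5 repeats.
That took 11 steps.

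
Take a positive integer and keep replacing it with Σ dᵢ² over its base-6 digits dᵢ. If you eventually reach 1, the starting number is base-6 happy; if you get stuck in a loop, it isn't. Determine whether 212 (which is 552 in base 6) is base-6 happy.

not base-6 happy

212 = (5,5,2)_6 → 5² + 5² + 2² = 25 + 25 + 4 = 54
54 = (1,3,0)_6 → 1² + 3² + 0² = 1 + 9 + 0 = 10
10 = (1,4)_6 → 1² + 4² = 1 + 16 = 17
17 = (2,5)_6 → 2² + 5² = 4 + 25 = 29
29 = (4,5)_6 → 4² + 5² = 16 + 25 = 41
41 = (1,0,5)_6 → 1² + 0² + 5² = 1 + 0 + 25 = 26
26 = (4,2)_6 → 4² + 2² = 16 + 4 = 20
20 = (3,2)_6 → 3² + 2² = 9 + 4 = 13
13 = (2,1)_6 → 2² + 1² = 4 + 1 = 5
5 = (5)_6 → 5² = 25
25 = (4,1)_6 → 4² + 1² = 16 + 1 = 17  — 17 already seen; the sequence cycles without reaching 1.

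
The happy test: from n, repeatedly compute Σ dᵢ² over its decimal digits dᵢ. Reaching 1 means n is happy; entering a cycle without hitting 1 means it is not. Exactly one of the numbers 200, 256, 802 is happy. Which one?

200: 200 → 4 → 16 → 37 → 58 → 89 → 145 → 42 → 20 → 4  — repeats 4 (not happy)
256: 256 → 65 → 61 → 37 → 58 → 89 → 145 → 42 → 20 → 4 → 16 → 37  — repeats 37 (not happy)
802: 802 → 68 → 100 → 1  — reaches 1 (happy)

802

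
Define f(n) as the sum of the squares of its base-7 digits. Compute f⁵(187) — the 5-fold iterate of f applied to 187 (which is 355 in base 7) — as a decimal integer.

187 = (3,5,5)_7 → 3² + 5² + 5² = 9 + 25 + 25 = 59
59 = (1,1,3)_7 → 1² + 1² + 3² = 1 + 1 + 9 = 11
11 = (1,4)_7 → 1² + 4² = 1 + 16 = 17
17 = (2,3)_7 → 2² + 3² = 4 + 9 = 13
13 = (1,6)_7 → 1² + 6² = 1 + 36 = 37

37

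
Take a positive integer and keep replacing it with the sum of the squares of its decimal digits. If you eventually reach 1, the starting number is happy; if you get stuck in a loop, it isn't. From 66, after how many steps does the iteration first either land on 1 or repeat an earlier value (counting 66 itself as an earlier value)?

15

66 → 6² + 6² = 72
72 → 7² + 2² = 53
53 → 5² + 3² = 34
34 → 3² + 4² = 25
25 → 2² + 5² = 29
29 → 2² + 9² = 85
85 → 8² + 5² = 89
89 → 8² + 9² = 145
145 → 1² + 4² + 5² = 42
42 → 4² + 2² = 20
20 → 2² + 0² = 4
4 → 4² = 16
16 → 1² + 6² = 37
37 → 3² + 7² = 58
58 → 5² + 8² = 89  — 89 repeats.
That took 15 steps.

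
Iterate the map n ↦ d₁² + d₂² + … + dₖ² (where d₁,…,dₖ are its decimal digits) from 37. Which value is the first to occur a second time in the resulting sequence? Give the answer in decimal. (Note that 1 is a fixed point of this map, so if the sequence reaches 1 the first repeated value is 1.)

37 → 3² + 7² = 58
58 → 5² + 8² = 89
89 → 8² + 9² = 145
145 → 1² + 4² + 5² = 42
42 → 4² + 2² = 20
20 → 2² + 0² = 4
4 → 4² = 16
16 → 1² + 6² = 37  — 37 already appeared earlier.

37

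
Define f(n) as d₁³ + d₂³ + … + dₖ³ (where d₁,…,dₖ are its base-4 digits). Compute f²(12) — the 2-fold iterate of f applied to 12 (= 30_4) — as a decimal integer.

36

12 = (3,0)_4 → 3³ + 0³ = 27
27 = (1,2,3)_4 → 1³ + 2³ + 3³ = 36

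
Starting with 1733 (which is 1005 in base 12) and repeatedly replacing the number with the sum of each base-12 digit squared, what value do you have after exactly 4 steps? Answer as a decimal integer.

1733 = (1,0,0,5)_12 → 1² + 0² + 0² + 5² = 1 + 0 + 0 + 25 = 26
26 = (2,2)_12 → 2² + 2² = 4 + 4 = 8
8 = (8)_12 → 8² = 64
64 = (5,4)_12 → 5² + 4² = 25 + 16 = 41

41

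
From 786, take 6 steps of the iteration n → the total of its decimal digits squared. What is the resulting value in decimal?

4

786 → 7² + 8² + 6² = 49 + 64 + 36 = 149
149 → 1² + 4² + 9² = 1 + 16 + 81 = 98
98 → 9² + 8² = 81 + 64 = 145
145 → 1² + 4² + 5² = 1 + 16 + 25 = 42
42 → 4² + 2² = 16 + 4 = 20
20 → 2² + 0² = 4 + 0 = 4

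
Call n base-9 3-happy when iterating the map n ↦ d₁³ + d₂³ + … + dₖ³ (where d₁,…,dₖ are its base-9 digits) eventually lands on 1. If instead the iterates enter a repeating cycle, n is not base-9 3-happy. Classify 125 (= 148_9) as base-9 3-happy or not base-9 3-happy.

125 = (1,4,8)_9 → 1³ + 4³ + 8³ = 577
577 = (7,1,1)_9 → 7³ + 1³ + 1³ = 345
345 = (4,2,3)_9 → 4³ + 2³ + 3³ = 99
99 = (1,2,0)_9 → 1³ + 2³ + 0³ = 9
9 = (1,0)_9 → 1³ + 0³ = 1  — reached 1.

base-9 3-happy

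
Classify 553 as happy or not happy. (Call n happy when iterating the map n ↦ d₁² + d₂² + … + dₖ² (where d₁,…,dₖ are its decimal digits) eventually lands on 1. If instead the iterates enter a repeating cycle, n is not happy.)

553 → 5² + 5² + 3² = 59
59 → 5² + 9² = 106
106 → 1² + 0² + 6² = 37
37 → 3² + 7² = 58
58 → 5² + 8² = 89
89 → 8² + 9² = 145
145 → 1² + 4² + 5² = 42
42 → 4² + 2² = 20
20 → 2² + 0² = 4
4 → 4² = 16
16 → 1² + 6² = 37  — 37 already seen; the sequence cycles without reaching 1.

not happy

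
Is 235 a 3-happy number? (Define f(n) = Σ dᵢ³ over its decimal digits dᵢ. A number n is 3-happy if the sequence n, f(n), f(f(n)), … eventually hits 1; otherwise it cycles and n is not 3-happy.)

235 → 2³ + 3³ + 5³ = 8 + 27 + 125 = 160
160 → 1³ + 6³ + 0³ = 1 + 216 + 0 = 217
217 → 2³ + 1³ + 7³ = 8 + 1 + 343 = 352
352 → 3³ + 5³ + 2³ = 27 + 125 + 8 = 160  — 160 already seen; the sequence cycles without reaching 1.

not 3-happy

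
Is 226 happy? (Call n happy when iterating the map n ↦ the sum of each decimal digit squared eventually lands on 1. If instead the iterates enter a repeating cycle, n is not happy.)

happy

226 → 44
44 → 32
32 → 13
13 → 10
10 → 1  — reached 1.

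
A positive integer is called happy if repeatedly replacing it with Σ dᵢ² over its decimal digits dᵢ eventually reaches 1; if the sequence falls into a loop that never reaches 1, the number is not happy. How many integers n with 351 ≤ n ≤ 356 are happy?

1

351: 351 → 35 → 34 → 25 → 29 → 85 → 89 → 145 → 42 → 20 → 4 → 16 → 37 → 58 → 89  — not happy
352: 352 → 38 → 73 → 58 → 89 → 145 → 42 → 20 → 4 → 16 → 37 → 58  — not happy
353: 353 → 43 → 25 → 29 → 85 → 89 → 145 → 42 → 20 → 4 → 16 → 37 → 58 → 89  — not happy
354: 354 → 50 → 25 → 29 → 85 → 89 → 145 → 42 → 20 → 4 → 16 → 37 → 58 → 89  — not happy
355: 355 → 59 → 106 → 37 → 58 → 89 → 145 → 42 → 20 → 4 → 16 → 37  — not happy
356: 356 → 70 → 49 → 97 → 130 → 10 → 1  — happy
happy: 356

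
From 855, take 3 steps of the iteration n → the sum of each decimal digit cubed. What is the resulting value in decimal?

855 → 8³ + 5³ + 5³ = 762
762 → 7³ + 6³ + 2³ = 567
567 → 5³ + 6³ + 7³ = 684

684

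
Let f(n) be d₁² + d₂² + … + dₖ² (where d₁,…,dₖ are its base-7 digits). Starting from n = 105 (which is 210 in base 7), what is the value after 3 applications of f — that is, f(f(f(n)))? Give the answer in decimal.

25

105 = (2,1,0)_7 → 2² + 1² + 0² = 5
5 = (5)_7 → 5² = 25
25 = (3,4)_7 → 3² + 4² = 25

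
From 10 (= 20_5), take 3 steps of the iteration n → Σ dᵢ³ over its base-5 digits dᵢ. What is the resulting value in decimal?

10 = (2,0)_5 → 2³ + 0³ = 8
8 = (1,3)_5 → 1³ + 3³ = 28
28 = (1,0,3)_5 → 1³ + 0³ + 3³ = 28

28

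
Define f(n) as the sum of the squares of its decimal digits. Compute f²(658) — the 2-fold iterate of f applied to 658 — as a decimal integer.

30

658 → 6² + 5² + 8² = 36 + 25 + 64 = 125
125 → 1² + 2² + 5² = 1 + 4 + 25 = 30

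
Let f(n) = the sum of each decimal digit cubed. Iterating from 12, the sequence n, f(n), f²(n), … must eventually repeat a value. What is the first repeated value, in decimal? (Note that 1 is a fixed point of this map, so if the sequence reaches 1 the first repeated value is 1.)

12 → 1³ + 2³ = 9
9 → 9³ = 729
729 → 7³ + 2³ + 9³ = 1080
1080 → 1³ + 0³ + 8³ + 0³ = 513
513 → 5³ + 1³ + 3³ = 153
153 → 1³ + 5³ + 3³ = 153  — 153 already appeared earlier.

153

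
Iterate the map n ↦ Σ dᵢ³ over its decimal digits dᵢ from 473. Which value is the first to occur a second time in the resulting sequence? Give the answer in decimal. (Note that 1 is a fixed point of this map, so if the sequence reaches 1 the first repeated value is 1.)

371

473 → 4³ + 7³ + 3³ = 434
434 → 4³ + 3³ + 4³ = 155
155 → 1³ + 5³ + 5³ = 251
251 → 2³ + 5³ + 1³ = 134
134 → 1³ + 3³ + 4³ = 92
92 → 9³ + 2³ = 737
737 → 7³ + 3³ + 7³ = 713
713 → 7³ + 1³ + 3³ = 371
371 → 3³ + 7³ + 1³ = 371  — 371 already appeared earlier.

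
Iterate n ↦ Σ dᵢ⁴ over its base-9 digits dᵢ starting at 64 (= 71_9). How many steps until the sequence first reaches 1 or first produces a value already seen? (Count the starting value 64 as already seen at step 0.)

64 = (7,1)_9 → 7⁴ + 1⁴ = 2402
2402 = (3,2,5,8)_9 → 3⁴ + 2⁴ + 5⁴ + 8⁴ = 4818
4818 = (6,5,4,3)_9 → 6⁴ + 5⁴ + 4⁴ + 3⁴ = 2258
2258 = (3,0,7,8)_9 → 3⁴ + 0⁴ + 7⁴ + 8⁴ = 6578
6578 = (1,0,0,1,8)_9 → 1⁴ + 0⁴ + 0⁴ + 1⁴ + 8⁴ = 4098
4098 = (5,5,5,3)_9 → 5⁴ + 5⁴ + 5⁴ + 3⁴ = 1956
1956 = (2,6,1,3)_9 → 2⁴ + 6⁴ + 1⁴ + 3⁴ = 1394
1394 = (1,8,1,8)_9 → 1⁴ + 8⁴ + 1⁴ + 8⁴ = 8194
8194 = (1,2,2,1,4)_9 → 1⁴ + 2⁴ + 2⁴ + 1⁴ + 4⁴ = 290
290 = (3,5,2)_9 → 3⁴ + 5⁴ + 2⁴ = 722
722 = (8,8,2)_9 → 8⁴ + 8⁴ + 2⁴ = 8208
8208 = (1,2,2,3,0)_9 → 1⁴ + 2⁴ + 2⁴ + 3⁴ + 0⁴ = 114
114 = (1,3,6)_9 → 1⁴ + 3⁴ + 6⁴ = 1378
1378 = (1,8,0,1)_9 → 1⁴ + 8⁴ + 0⁴ + 1⁴ = 4098  — 4098 repeats.
That took 14 steps.

14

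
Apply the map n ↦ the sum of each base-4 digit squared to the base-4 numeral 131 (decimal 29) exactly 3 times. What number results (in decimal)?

10

29 = (1,3,1)_4 → 11
11 = (2,3)_4 → 13
13 = (3,1)_4 → 10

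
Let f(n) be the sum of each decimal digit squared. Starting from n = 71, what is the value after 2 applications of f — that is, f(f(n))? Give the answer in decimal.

25

71 → 7² + 1² = 49 + 1 = 50
50 → 5² + 0² = 25 + 0 = 25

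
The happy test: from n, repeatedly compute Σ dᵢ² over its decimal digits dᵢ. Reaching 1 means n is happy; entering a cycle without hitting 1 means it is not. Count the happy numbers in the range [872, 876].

872: 872 → 117 → 51 → 26 → 40 → 16 → 37 → 58 → 89 → 145 → 42 → 20 → 4 → 16  — not happy
873: 873 → 122 → 9 → 81 → 65 → 61 → 37 → 58 → 89 → 145 → 42 → 20 → 4 → 16 → 37  — not happy
874: 874 → 129 → 86 → 100 → 1  — happy
875: 875 → 138 → 74 → 65 → 61 → 37 → 58 → 89 → 145 → 42 → 20 → 4 → 16 → 37  — not happy
876: 876 → 149 → 98 → 145 → 42 → 20 → 4 → 16 → 37 → 58 → 89 → 145  — not happy
happy: 874

1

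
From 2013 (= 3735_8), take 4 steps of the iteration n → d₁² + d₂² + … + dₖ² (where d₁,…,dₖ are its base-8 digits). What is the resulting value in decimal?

2013 = (3,7,3,5)_8 → 3² + 7² + 3² + 5² = 9 + 49 + 9 + 25 = 92
92 = (1,3,4)_8 → 1² + 3² + 4² = 1 + 9 + 16 = 26
26 = (3,2)_8 → 3² + 2² = 9 + 4 = 13
13 = (1,5)_8 → 1² + 5² = 1 + 25 = 26

26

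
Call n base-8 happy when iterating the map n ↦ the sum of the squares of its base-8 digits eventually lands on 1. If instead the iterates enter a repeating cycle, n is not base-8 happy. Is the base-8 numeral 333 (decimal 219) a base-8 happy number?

base-8 happy

219 = (3,3,3)_8 → 3² + 3² + 3² = 9 + 9 + 9 = 27
27 = (3,3)_8 → 3² + 3² = 9 + 9 = 18
18 = (2,2)_8 → 2² + 2² = 4 + 4 = 8
8 = (1,0)_8 → 1² + 0² = 1 + 0 = 1  — reached 1.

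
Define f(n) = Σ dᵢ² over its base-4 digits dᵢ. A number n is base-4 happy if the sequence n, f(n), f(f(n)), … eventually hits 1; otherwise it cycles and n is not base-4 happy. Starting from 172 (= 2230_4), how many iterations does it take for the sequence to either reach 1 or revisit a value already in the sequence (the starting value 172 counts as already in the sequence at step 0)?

172 = (2,2,3,0)_4 → 2² + 2² + 3² + 0² = 4 + 4 + 9 + 0 = 17
17 = (1,0,1)_4 → 1² + 0² + 1² = 1 + 0 + 1 = 2
2 = (2)_4 → 2² = 4
4 = (1,0)_4 → 1² + 0² = 1 + 0 = 1  — reached 1.
That took 4 steps.

4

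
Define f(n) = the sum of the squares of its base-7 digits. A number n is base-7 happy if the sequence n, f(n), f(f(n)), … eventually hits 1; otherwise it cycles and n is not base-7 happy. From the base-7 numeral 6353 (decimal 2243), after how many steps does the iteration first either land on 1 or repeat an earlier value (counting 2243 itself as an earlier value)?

6

2243 = (6,3,5,3)_7 → 6² + 3² + 5² + 3² = 79
79 = (1,4,2)_7 → 1² + 4² + 2² = 21
21 = (3,0)_7 → 3² + 0² = 9
9 = (1,2)_7 → 1² + 2² = 5
5 = (5)_7 → 5² = 25
25 = (3,4)_7 → 3² + 4² = 25  — 25 repeats.
That took 6 steps.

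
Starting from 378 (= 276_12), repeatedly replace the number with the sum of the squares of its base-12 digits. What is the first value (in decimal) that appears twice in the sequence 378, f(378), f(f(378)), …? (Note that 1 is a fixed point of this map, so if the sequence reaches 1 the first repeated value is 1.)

25

378 = (2,7,6)_12 → 2² + 7² + 6² = 89
89 = (7,5)_12 → 7² + 5² = 74
74 = (6,2)_12 → 6² + 2² = 40
40 = (3,4)_12 → 3² + 4² = 25
25 = (2,1)_12 → 2² + 1² = 5
5 = (5)_12 → 5² = 25  — 25 already appeared earlier.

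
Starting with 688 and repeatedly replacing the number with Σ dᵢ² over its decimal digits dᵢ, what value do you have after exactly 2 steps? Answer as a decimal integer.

688 → 6² + 8² + 8² = 164
164 → 1² + 6² + 4² = 53

53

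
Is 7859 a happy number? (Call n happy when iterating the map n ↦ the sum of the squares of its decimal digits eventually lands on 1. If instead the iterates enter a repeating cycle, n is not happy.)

7859 → 7² + 8² + 5² + 9² = 49 + 64 + 25 + 81 = 219
219 → 2² + 1² + 9² = 4 + 1 + 81 = 86
86 → 8² + 6² = 64 + 36 = 100
100 → 1² + 0² + 0² = 1 + 0 + 0 = 1  — reached 1.

happy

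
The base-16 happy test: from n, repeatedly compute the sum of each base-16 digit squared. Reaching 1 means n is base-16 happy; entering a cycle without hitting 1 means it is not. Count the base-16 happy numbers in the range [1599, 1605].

1599: 1599 → 270 → 197 → 169 → 181 → 146 → 85 → 50 → 13 → 169  — not base-16 happy
1600: 1600 → 52 → 25 → 82 → 29 → 170 → 200 → 208 → 169 → 181 → 146 → 85 → 50 → 13 → 169  — not base-16 happy
1601: 1601 → 53 → 34 → 8 → 64 → 16 → 1  — base-16 happy
1602: 1602 → 56 → 73 → 97 → 37 → 29 → 170 → 200 → 208 → 169 → 181 → 146 → 85 → 50 → 13 → 169  — not base-16 happy
1603: 1603 → 61 → 178 → 125 → 218 → 269 → 170 → 200 → 208 → 169 → 181 → 146 → 85 → 50 → 13 → 169  — not base-16 happy
1604: 1604 → 68 → 32 → 4 → 16 → 1  — base-16 happy
1605: 1605 → 77 → 185 → 202 → 244 → 241 → 226 → 200 → 208 → 169 → 181 → 146 → 85 → 50 → 13 → 169  — not base-16 happy
base-16 happy: 1601, 1604

2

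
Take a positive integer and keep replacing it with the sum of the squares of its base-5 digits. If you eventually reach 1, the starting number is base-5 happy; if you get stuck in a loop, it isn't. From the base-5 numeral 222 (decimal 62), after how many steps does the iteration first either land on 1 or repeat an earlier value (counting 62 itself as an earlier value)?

6

62 = (2,2,2)_5 → 2² + 2² + 2² = 12
12 = (2,2)_5 → 2² + 2² = 8
8 = (1,3)_5 → 1² + 3² = 10
10 = (2,0)_5 → 2² + 0² = 4
4 = (4)_5 → 4² = 16
16 = (3,1)_5 → 3² + 1² = 10  — 10 repeats.
That took 6 steps.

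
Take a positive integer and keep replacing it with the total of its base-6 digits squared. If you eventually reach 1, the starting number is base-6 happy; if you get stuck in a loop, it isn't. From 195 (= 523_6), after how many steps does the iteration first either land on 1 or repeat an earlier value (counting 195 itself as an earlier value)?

10

195 = (5,2,3)_6 → 5² + 2² + 3² = 25 + 4 + 9 = 38
38 = (1,0,2)_6 → 1² + 0² + 2² = 1 + 0 + 4 = 5
5 = (5)_6 → 5² = 25
25 = (4,1)_6 → 4² + 1² = 16 + 1 = 17
17 = (2,5)_6 → 2² + 5² = 4 + 25 = 29
29 = (4,5)_6 → 4² + 5² = 16 + 25 = 41
41 = (1,0,5)_6 → 1² + 0² + 5² = 1 + 0 + 25 = 26
26 = (4,2)_6 → 4² + 2² = 16 + 4 = 20
20 = (3,2)_6 → 3² + 2² = 9 + 4 = 13
13 = (2,1)_6 → 2² + 1² = 4 + 1 = 5  — 5 repeats.
That took 10 steps.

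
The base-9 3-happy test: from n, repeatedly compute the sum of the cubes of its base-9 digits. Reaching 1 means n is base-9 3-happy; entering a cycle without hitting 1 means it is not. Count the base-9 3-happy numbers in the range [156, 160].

156: 156 → 540 → 432 → 152 → 856 → 128 → 134 → 638 → 1198 → 470 → 476 → 980 → 540  (repeats 540)
157: 157 → 577 → 345 → 99 → 9 → 1  (reaches 1)
158: 158 → 638 → 1198 → 470 → 476 → 980 → 540 → 432 → 152 → 856 → 128 → 134 → 638  (repeats 638)
159: 159 → 729 → 1  (reaches 1)
160: 160 → 856 → 128 → 134 → 638 → 1198 → 470 → 476 → 980 → 540 → 432 → 152 → 856  (repeats 856)
base-9 3-happy: 157, 159

2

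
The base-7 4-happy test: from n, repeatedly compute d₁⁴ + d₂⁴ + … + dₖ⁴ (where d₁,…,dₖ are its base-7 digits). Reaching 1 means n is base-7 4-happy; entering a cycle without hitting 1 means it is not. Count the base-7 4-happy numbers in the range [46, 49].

1

46: 46 → 1552 → 1218 → 1458 → 898 → 304 → 1378 → 1552  — not base-7 4-happy
47: 47 → 1921 → 963 → 1153 → 803 → 673 → 1923 → 1507 → 913 → 609 → 707 → 97 → 2593 → 1459 → 963  — not base-7 4-happy
48: 48 → 2592 → 1394 → 338 → 2608 → 514 → 244 → 2848 → 1314 → 1956 → 2258 → 1808 → 1938 → 2258  — not base-7 4-happy
49: 49 → 1  — base-7 4-happy
base-7 4-happy: 49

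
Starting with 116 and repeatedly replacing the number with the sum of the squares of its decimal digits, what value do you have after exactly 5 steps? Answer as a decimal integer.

116 → 1² + 1² + 6² = 1 + 1 + 36 = 38
38 → 3² + 8² = 9 + 64 = 73
73 → 7² + 3² = 49 + 9 = 58
58 → 5² + 8² = 25 + 64 = 89
89 → 8² + 9² = 64 + 81 = 145

145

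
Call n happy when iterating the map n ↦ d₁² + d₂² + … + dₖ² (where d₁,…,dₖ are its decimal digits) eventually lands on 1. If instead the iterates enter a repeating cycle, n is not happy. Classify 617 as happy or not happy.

617 → 6² + 1² + 7² = 86
86 → 8² + 6² = 100
100 → 1² + 0² + 0² = 1  — reached 1.

happy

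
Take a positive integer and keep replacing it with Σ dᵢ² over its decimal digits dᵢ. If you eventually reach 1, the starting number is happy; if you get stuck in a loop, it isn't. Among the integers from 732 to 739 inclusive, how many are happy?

2

732: 732 → 62 → 40 → 16 → 37 → 58 → 89 → 145 → 42 → 20 → 4 → 16  (repeats 16)
733: 733 → 67 → 85 → 89 → 145 → 42 → 20 → 4 → 16 → 37 → 58 → 89  (repeats 89)
734: 734 → 74 → 65 → 61 → 37 → 58 → 89 → 145 → 42 → 20 → 4 → 16 → 37  (repeats 37)
735: 735 → 83 → 73 → 58 → 89 → 145 → 42 → 20 → 4 → 16 → 37 → 58  (repeats 58)
736: 736 → 94 → 97 → 130 → 10 → 1  (reaches 1)
737: 737 → 107 → 50 → 25 → 29 → 85 → 89 → 145 → 42 → 20 → 4 → 16 → 37 → 58 → 89  (repeats 89)
738: 738 → 122 → 9 → 81 → 65 → 61 → 37 → 58 → 89 → 145 → 42 → 20 → 4 → 16 → 37  (repeats 37)
739: 739 → 139 → 91 → 82 → 68 → 100 → 1  (reaches 1)
happy: 736, 739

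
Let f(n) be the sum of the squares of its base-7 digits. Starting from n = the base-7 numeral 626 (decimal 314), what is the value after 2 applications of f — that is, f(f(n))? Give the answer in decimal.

314 = (6,2,6)_7 → 6² + 2² + 6² = 76
76 = (1,3,6)_7 → 1² + 3² + 6² = 46

46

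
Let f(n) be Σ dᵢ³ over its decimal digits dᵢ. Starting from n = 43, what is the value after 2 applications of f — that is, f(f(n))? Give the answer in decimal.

43 → 4³ + 3³ = 64 + 27 = 91
91 → 9³ + 1³ = 729 + 1 = 730

730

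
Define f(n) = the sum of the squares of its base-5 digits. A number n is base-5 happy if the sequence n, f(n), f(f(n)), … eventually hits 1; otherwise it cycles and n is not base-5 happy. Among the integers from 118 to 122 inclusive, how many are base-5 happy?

118: 118 → 34 → 18 → 18  — not base-5 happy
119: 119 → 41 → 11 → 5 → 1  — base-5 happy
120: 120 → 32 → 6 → 2 → 4 → 16 → 10 → 4  — not base-5 happy
121: 121 → 33 → 11 → 5 → 1  — base-5 happy
122: 122 → 36 → 6 → 2 → 4 → 16 → 10 → 4  — not base-5 happy
base-5 happy: 119, 121

2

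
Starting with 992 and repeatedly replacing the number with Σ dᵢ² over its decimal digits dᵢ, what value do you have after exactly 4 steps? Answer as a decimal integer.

992 → 9² + 9² + 2² = 81 + 81 + 4 = 166
166 → 1² + 6² + 6² = 1 + 36 + 36 = 73
73 → 7² + 3² = 49 + 9 = 58
58 → 5² + 8² = 25 + 64 = 89

89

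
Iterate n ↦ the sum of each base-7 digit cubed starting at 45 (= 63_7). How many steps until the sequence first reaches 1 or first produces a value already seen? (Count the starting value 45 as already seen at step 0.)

45 = (6,3)_7 → 6³ + 3³ = 243
243 = (4,6,5)_7 → 4³ + 6³ + 5³ = 405
405 = (1,1,1,6)_7 → 1³ + 1³ + 1³ + 6³ = 219
219 = (4,3,2)_7 → 4³ + 3³ + 2³ = 99
99 = (2,0,1)_7 → 2³ + 0³ + 1³ = 9
9 = (1,2)_7 → 1³ + 2³ = 9  — 9 repeats.
That took 6 steps.

6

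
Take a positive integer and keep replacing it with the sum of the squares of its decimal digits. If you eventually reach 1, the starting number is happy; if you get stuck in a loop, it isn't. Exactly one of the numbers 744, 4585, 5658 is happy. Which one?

744: 744 → 81 → 65 → 61 → 37 → 58 → 89 → 145 → 42 → 20 → 4 → 16 → 37  — repeats 37 (not happy)
4585: 4585 → 130 → 10 → 1  — reaches 1 (happy)
5658: 5658 → 150 → 26 → 40 → 16 → 37 → 58 → 89 → 145 → 42 → 20 → 4 → 16  — repeats 16 (not happy)

4585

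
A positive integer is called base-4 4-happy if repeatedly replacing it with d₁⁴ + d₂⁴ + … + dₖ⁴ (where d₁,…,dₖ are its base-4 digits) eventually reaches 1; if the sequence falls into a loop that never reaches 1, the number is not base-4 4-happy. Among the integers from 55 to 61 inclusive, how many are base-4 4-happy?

2

55: 55 → 163 → 113 → 83 → 83  (repeats 83)
56: 56 → 97 → 18 → 17 → 2 → 16 → 1  (reaches 1)
57: 57 → 98 → 33 → 17 → 2 → 16 → 1  (reaches 1)
58: 58 → 113 → 83 → 83  (repeats 83)
59: 59 → 178 → 113 → 83 → 83  (repeats 83)
60: 60 → 162 → 48 → 81 → 3 → 81  (repeats 81)
61: 61 → 163 → 113 → 83 → 83  (repeats 83)
base-4 4-happy: 56, 57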